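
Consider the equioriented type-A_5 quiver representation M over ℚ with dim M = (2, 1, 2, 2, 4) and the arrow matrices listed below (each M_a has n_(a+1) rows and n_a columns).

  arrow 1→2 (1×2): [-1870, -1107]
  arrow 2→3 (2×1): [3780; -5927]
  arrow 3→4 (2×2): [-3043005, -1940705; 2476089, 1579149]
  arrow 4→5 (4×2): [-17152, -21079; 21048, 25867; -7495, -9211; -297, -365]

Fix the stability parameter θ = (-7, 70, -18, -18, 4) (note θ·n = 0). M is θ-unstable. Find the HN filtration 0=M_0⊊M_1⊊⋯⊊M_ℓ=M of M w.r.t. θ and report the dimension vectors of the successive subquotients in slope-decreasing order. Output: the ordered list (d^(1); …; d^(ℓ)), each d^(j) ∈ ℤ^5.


Interval decomposition of M: I[1,1], I[1,5], I[3,3], I[4,5], I[5,5]^2.
HN type (ℓ=4): μ^(1)=19/2; μ^(2)=4; μ^(3)=-7; μ^(4)=-18

((0, 1, 1, 1, 1); (0, 0, 0, 0, 3); (2, 0, 0, 0, 0); (0, 0, 1, 1, 0))


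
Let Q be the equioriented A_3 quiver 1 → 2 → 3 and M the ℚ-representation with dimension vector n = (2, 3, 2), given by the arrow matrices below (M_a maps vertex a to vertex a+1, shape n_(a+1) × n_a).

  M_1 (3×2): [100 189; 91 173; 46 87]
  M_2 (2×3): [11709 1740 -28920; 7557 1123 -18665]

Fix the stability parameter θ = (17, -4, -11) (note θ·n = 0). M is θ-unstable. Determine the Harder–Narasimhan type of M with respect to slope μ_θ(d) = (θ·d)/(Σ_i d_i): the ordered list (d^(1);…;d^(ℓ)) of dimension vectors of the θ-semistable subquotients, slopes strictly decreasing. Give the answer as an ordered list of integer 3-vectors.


Barcode: M ≅ I[1,3]^2, I[2,2]. HN layers by μ_θ (2 steps, strictly decreasing):
  μ^(1)=2/3; μ^(2)=-4

((2, 2, 2); (0, 1, 0))


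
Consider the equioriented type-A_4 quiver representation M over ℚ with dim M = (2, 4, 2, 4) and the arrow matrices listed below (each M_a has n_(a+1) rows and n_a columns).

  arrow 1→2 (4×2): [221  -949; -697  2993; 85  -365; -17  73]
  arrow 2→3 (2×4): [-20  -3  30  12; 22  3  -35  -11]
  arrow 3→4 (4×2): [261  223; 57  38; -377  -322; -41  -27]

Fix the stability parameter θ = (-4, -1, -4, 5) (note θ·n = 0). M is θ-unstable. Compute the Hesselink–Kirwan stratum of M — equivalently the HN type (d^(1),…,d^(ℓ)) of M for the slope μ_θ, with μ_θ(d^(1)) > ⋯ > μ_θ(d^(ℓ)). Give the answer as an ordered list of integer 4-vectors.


Interval decomposition of M: I[1,1], I[1,4], I[2,2]^2, I[2,4], I[4,4]^2.
HN type (ℓ=4): μ^(1)=5; μ^(2)=-1; μ^(3)=-5/2; μ^(4)=-4

((0, 0, 0, 4); (0, 2, 0, 0); (0, 2, 2, 0); (2, 0, 0, 0))


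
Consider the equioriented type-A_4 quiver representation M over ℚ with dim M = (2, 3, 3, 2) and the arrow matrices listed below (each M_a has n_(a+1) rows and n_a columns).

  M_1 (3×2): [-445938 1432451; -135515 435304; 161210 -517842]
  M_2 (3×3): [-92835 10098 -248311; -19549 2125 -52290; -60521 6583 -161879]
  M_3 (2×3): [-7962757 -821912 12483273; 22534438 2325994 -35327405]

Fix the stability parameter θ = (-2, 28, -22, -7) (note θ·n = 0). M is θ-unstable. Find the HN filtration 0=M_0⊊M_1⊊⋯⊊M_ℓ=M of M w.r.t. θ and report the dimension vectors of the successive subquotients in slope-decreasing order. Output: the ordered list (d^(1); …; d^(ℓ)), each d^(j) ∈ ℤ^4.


Barcode: M ≅ I[1,4]^2, I[2,3]. HN layers by μ_θ (3 steps, strictly decreasing):
  μ^(1)=3; μ^(2)=-1/3; μ^(3)=-2

((0, 1, 1, 0); (0, 2, 2, 2); (2, 0, 0, 0))


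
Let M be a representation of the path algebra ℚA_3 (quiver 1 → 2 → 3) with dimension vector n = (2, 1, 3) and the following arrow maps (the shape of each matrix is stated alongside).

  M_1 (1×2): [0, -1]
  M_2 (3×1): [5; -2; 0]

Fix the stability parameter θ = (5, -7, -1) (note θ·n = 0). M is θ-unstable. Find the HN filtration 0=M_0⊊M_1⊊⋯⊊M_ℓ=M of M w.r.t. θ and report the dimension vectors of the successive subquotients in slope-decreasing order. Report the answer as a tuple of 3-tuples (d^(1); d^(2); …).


Barcode: M ≅ I[1,1], I[1,3], I[3,3]^2. HN layers by μ_θ (2 steps, strictly decreasing):
  μ^(1)=5; μ^(2)=-1

((1, 0, 0); (1, 1, 3))


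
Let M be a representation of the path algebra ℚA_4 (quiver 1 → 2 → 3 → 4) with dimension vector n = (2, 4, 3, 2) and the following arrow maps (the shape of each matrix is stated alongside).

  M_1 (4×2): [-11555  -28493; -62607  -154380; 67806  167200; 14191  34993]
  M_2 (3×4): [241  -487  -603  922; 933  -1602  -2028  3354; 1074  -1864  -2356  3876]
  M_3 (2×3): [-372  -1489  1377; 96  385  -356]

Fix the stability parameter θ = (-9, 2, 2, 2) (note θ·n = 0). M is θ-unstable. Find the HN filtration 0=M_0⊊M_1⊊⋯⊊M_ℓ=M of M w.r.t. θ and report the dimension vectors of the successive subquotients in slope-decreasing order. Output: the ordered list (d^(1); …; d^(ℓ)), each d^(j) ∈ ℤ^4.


Barcode: M ≅ I[1,3], I[1,4], I[2,2]^2, I[3,4]. HN layers by μ_θ (2 steps, strictly decreasing):
  μ^(1)=2; μ^(2)=-9

((0, 4, 3, 2); (2, 0, 0, 0))


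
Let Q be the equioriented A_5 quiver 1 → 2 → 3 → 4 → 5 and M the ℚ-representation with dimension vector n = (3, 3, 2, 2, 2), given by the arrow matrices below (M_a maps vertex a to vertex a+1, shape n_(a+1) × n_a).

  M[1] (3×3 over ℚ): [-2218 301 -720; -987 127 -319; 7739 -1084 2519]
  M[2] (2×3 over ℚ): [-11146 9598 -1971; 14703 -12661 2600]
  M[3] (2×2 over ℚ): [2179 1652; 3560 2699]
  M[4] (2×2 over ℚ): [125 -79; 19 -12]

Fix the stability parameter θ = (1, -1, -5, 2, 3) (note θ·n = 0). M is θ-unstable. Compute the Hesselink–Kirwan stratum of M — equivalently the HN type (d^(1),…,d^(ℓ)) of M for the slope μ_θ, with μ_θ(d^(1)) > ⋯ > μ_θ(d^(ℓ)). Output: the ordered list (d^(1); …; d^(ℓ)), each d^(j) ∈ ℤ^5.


Interval decomposition of M: I[1,2], I[1,5]^2.
HN type (ℓ=4): μ^(1)=3; μ^(2)=2; μ^(3)=0; μ^(4)=-5/3

((0, 0, 0, 0, 2); (0, 0, 0, 2, 0); (1, 1, 0, 0, 0); (2, 2, 2, 0, 0))


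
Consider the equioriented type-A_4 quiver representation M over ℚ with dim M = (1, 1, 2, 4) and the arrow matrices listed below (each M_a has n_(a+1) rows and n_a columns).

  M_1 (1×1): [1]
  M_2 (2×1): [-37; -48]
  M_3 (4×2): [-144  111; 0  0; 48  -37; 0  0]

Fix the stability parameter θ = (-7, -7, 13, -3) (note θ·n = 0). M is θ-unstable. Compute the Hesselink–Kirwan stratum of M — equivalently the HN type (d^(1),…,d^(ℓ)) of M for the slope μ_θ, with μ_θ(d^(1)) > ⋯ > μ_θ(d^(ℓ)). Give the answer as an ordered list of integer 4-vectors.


Interval decomposition of M: I[1,3], I[3,4], I[4,4]^3.
HN type (ℓ=4): μ^(1)=13; μ^(2)=5; μ^(3)=-3; μ^(4)=-7

((0, 0, 1, 0); (0, 0, 1, 1); (0, 0, 0, 3); (1, 1, 0, 0))


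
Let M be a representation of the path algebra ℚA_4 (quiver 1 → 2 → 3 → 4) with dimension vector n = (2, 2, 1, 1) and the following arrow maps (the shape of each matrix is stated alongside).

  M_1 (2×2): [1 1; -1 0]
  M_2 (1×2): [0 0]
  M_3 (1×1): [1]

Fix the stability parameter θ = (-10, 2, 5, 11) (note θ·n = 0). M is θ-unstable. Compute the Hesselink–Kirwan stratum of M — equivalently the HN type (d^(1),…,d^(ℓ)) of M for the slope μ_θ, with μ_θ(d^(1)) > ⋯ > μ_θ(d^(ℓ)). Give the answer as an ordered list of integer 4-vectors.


Via rank(M_{q-1}∘⋯∘M_p): M ≅ I[1,2]^2, I[3,4].
μ_θ-semistable layers: μ^(1)=11; μ^(2)=5; μ^(3)=2; μ^(4)=-10

((0, 0, 0, 1); (0, 0, 1, 0); (0, 2, 0, 0); (2, 0, 0, 0))


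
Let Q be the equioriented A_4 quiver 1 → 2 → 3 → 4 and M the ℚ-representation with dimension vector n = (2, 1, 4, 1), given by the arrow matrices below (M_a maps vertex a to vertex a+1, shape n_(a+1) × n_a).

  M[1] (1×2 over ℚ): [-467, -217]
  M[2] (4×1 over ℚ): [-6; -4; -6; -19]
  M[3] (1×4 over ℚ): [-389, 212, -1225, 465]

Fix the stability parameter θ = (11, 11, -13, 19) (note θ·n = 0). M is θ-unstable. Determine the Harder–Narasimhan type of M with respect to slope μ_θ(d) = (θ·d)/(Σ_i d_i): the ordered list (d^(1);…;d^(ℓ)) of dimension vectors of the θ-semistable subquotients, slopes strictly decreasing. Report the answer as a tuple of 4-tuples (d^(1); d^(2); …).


Barcode: M ≅ I[1,1], I[1,4], I[3,3]^3. HN layers by μ_θ (4 steps, strictly decreasing):
  μ^(1)=19; μ^(2)=11; μ^(3)=3; μ^(4)=-13

((0, 0, 0, 1); (1, 0, 0, 0); (1, 1, 1, 0); (0, 0, 3, 0))


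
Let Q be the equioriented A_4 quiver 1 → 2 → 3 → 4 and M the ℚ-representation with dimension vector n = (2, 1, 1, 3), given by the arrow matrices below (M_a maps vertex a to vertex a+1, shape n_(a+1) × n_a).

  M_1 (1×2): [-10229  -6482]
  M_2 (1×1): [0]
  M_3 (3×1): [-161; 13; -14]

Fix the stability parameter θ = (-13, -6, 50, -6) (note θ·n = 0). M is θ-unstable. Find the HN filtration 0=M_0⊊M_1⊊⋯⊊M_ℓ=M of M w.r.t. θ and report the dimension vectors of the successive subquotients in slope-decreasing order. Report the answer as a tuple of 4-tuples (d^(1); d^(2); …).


Via rank(M_{q-1}∘⋯∘M_p): M ≅ I[1,1], I[1,2], I[3,4], I[4,4]^2.
μ_θ-semistable layers: μ^(1)=22; μ^(2)=-6; μ^(3)=-13

((0, 0, 1, 1); (0, 1, 0, 2); (2, 0, 0, 0))


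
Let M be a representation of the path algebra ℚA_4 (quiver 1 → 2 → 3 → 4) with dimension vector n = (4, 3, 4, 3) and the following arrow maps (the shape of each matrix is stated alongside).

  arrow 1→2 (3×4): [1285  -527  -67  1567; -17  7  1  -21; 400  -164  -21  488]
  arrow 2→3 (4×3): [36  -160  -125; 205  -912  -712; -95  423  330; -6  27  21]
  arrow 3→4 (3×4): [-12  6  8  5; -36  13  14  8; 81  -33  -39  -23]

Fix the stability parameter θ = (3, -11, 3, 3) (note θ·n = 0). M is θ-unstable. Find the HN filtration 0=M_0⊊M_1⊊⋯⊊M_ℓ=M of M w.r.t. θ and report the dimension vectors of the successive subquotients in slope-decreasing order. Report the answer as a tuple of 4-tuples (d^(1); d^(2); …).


Interval decomposition of M: I[1,1], I[1,3], I[1,4]^2, I[3,4].
HN type (ℓ=2): μ^(1)=3; μ^(2)=-4

((1, 0, 4, 3); (3, 3, 0, 0))


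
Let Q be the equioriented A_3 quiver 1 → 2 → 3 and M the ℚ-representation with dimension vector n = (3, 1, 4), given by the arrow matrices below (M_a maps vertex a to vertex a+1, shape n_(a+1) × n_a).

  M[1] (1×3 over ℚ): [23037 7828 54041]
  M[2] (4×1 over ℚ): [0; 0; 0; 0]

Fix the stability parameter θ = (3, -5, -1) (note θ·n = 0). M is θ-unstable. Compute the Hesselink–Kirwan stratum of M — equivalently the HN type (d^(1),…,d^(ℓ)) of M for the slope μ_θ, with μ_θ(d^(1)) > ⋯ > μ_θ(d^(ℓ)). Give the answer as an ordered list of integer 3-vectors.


Barcode: M ≅ I[1,1]^2, I[1,2], I[3,3]^4. HN layers by μ_θ (2 steps, strictly decreasing):
  μ^(1)=3; μ^(2)=-1

((2, 0, 0); (1, 1, 4))


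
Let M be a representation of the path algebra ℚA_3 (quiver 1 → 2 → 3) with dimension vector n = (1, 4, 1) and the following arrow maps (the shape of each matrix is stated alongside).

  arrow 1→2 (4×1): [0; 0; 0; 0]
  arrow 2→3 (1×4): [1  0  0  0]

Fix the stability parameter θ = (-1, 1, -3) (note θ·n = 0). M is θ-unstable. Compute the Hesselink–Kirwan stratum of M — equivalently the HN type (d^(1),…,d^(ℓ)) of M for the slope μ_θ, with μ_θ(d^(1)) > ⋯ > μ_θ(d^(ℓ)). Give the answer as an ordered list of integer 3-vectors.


Via rank(M_{q-1}∘⋯∘M_p): M ≅ I[1,1], I[2,2]^3, I[2,3].
μ_θ-semistable layers: μ^(1)=1; μ^(2)=-1

((0, 3, 0); (1, 1, 1))


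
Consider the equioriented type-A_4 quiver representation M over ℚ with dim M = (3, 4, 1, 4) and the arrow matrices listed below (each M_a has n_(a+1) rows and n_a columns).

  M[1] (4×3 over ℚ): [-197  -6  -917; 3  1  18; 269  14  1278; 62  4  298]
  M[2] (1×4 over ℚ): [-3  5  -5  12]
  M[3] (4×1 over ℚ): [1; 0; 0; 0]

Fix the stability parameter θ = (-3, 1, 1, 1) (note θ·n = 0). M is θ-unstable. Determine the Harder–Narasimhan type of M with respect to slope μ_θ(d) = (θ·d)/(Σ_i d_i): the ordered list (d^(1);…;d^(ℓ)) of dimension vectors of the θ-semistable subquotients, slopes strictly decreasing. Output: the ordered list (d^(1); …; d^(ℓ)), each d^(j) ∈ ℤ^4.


Via rank(M_{q-1}∘⋯∘M_p): M ≅ I[1,2]^2, I[1,4], I[2,2], I[4,4]^3.
μ_θ-semistable layers: μ^(1)=1; μ^(2)=-3

((0, 4, 1, 4); (3, 0, 0, 0))


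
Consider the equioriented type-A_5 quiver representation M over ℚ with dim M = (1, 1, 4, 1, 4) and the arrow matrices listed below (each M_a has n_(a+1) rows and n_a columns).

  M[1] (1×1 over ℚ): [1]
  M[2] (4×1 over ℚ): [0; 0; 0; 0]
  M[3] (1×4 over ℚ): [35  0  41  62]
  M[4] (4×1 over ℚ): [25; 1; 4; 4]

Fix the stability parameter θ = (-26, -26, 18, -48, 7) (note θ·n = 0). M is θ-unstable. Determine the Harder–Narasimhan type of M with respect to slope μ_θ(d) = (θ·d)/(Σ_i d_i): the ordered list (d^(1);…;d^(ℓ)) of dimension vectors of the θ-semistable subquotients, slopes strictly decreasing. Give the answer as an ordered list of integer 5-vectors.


Barcode: M ≅ I[1,2], I[3,3]^3, I[3,5], I[5,5]^3. HN layers by μ_θ (4 steps, strictly decreasing):
  μ^(1)=18; μ^(2)=7; μ^(3)=-15; μ^(4)=-26

((0, 0, 3, 0, 0); (0, 0, 0, 0, 4); (0, 0, 1, 1, 0); (1, 1, 0, 0, 0))


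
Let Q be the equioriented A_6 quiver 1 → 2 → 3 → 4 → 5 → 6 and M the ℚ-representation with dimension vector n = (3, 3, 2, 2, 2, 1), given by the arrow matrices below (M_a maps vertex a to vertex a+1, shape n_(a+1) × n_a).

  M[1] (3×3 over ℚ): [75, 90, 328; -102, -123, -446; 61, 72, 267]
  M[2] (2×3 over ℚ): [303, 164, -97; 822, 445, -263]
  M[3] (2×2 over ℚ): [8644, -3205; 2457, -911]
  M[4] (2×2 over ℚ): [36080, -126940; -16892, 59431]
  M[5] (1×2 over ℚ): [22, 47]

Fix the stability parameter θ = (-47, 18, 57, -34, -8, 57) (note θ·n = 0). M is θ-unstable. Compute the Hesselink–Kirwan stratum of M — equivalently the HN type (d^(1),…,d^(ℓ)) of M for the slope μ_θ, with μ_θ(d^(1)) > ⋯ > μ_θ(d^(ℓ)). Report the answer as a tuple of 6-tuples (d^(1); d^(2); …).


Barcode: M ≅ I[1,2], I[1,4], I[1,6], I[5,5]. HN layers by μ_θ (6 steps, strictly decreasing):
  μ^(1)=57; μ^(2)=18; μ^(3)=41/3; μ^(4)=33/4; μ^(5)=-8; μ^(6)=-47

((0, 0, 0, 0, 0, 1); (0, 1, 0, 0, 0, 0); (0, 1, 1, 1, 0, 0); (0, 1, 1, 1, 1, 0); (0, 0, 0, 0, 1, 0); (3, 0, 0, 0, 0, 0))


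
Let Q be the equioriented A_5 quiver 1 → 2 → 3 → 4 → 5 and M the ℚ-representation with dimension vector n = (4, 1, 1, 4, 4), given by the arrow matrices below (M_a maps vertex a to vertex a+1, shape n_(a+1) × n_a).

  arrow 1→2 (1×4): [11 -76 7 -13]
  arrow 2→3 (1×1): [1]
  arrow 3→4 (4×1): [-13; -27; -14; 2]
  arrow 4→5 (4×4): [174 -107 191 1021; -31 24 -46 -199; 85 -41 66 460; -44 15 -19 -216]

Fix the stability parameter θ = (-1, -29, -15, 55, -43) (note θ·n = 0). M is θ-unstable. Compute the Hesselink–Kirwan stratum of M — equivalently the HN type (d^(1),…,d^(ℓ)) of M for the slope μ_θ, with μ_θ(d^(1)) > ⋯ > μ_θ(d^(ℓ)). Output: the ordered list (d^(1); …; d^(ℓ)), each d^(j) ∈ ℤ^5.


Via rank(M_{q-1}∘⋯∘M_p): M ≅ I[1,1]^3, I[1,5], I[4,5]^3.
μ_θ-semistable layers: μ^(1)=6; μ^(2)=-1; μ^(3)=-15

((0, 0, 0, 4, 4); (3, 0, 0, 0, 0); (1, 1, 1, 0, 0))


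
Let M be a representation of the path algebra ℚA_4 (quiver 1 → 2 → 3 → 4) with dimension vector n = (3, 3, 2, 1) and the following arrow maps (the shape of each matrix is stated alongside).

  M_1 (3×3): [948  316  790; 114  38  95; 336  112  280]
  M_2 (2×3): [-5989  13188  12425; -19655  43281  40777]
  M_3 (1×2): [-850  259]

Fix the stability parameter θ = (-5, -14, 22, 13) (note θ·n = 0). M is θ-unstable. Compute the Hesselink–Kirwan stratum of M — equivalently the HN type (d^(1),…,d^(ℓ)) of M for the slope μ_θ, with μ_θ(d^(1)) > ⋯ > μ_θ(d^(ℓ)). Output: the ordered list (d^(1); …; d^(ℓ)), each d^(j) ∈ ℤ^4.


Via rank(M_{q-1}∘⋯∘M_p): M ≅ I[1,1]^2, I[1,4], I[2,2], I[2,3].
μ_θ-semistable layers: μ^(1)=22; μ^(2)=35/2; μ^(3)=-5; μ^(4)=-19/2; μ^(5)=-14

((0, 0, 1, 0); (0, 0, 1, 1); (2, 0, 0, 0); (1, 1, 0, 0); (0, 2, 0, 0))


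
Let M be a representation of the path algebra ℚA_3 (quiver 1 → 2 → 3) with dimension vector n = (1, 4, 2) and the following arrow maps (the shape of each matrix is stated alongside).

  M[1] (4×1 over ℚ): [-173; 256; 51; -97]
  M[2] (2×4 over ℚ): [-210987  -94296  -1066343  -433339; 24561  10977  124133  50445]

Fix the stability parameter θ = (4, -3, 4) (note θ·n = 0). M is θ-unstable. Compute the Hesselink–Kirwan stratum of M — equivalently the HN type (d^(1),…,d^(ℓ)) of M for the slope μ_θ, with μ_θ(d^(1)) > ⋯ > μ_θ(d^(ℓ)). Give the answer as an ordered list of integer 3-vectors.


Via rank(M_{q-1}∘⋯∘M_p): M ≅ I[1,3], I[2,2]^2, I[2,3].
μ_θ-semistable layers: μ^(1)=4; μ^(2)=1/2; μ^(3)=-3

((0, 0, 2); (1, 1, 0); (0, 3, 0))


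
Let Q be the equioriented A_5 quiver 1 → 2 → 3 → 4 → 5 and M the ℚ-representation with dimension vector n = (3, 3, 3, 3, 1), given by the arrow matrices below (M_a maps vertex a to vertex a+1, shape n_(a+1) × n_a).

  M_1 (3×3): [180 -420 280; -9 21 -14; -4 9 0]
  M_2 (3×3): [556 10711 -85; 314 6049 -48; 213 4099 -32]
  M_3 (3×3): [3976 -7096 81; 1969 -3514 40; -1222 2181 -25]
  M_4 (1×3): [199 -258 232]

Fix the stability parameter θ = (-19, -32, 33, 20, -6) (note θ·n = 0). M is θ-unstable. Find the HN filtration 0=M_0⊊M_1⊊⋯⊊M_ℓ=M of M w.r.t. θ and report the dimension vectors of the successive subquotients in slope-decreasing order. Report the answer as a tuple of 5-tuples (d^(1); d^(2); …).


Barcode: M ≅ I[1,1], I[1,4], I[1,5], I[2,4]. HN layers by μ_θ (5 steps, strictly decreasing):
  μ^(1)=53/2; μ^(2)=47/3; μ^(3)=-19; μ^(4)=-51/2; μ^(5)=-32

((0, 0, 2, 2, 0); (0, 0, 1, 1, 1); (1, 0, 0, 0, 0); (2, 2, 0, 0, 0); (0, 1, 0, 0, 0))


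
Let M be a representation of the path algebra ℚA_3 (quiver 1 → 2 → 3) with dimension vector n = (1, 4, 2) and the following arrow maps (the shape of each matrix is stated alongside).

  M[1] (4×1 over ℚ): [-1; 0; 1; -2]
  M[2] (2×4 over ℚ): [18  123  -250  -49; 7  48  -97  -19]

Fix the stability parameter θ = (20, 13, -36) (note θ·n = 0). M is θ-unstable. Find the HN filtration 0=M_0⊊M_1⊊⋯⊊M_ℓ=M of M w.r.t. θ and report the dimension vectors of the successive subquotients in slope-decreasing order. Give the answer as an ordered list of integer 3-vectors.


Barcode: M ≅ I[1,3], I[2,2]^2, I[2,3]. HN layers by μ_θ (3 steps, strictly decreasing):
  μ^(1)=13; μ^(2)=-1; μ^(3)=-23/2

((0, 2, 0); (1, 1, 1); (0, 1, 1))


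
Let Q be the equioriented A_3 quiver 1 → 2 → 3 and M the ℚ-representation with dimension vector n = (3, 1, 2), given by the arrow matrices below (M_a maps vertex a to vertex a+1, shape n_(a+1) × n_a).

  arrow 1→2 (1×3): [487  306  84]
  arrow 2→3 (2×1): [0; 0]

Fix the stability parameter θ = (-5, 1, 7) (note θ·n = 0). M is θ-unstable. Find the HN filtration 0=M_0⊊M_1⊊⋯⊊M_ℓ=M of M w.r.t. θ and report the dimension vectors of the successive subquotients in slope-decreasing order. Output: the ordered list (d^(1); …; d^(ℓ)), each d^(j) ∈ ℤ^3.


Interval decomposition of M: I[1,1]^2, I[1,2], I[3,3]^2.
HN type (ℓ=3): μ^(1)=7; μ^(2)=1; μ^(3)=-5

((0, 0, 2); (0, 1, 0); (3, 0, 0))


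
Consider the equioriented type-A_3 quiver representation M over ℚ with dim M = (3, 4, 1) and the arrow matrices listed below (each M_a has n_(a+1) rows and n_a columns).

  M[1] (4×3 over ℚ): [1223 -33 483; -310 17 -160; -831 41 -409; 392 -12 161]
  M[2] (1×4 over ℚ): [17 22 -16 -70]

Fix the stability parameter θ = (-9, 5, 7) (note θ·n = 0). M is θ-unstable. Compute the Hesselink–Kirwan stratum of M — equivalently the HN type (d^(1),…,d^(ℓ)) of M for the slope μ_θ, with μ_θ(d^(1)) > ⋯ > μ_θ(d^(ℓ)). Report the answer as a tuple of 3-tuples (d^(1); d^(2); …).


Interval decomposition of M: I[1,2]^2, I[1,3], I[2,2].
HN type (ℓ=3): μ^(1)=7; μ^(2)=5; μ^(3)=-9

((0, 0, 1); (0, 4, 0); (3, 0, 0))


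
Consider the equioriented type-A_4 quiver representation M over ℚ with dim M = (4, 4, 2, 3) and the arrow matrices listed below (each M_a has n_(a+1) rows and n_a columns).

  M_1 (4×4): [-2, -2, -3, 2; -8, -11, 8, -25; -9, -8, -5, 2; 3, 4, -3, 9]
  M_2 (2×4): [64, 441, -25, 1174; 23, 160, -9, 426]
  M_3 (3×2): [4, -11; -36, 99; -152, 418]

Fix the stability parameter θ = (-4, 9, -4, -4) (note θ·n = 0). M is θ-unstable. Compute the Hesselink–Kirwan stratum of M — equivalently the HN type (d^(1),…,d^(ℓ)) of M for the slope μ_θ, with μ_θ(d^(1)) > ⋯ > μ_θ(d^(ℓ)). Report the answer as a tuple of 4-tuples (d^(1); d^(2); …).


Barcode: M ≅ I[1,2]^2, I[1,3], I[1,4], I[4,4]^2. HN layers by μ_θ (4 steps, strictly decreasing):
  μ^(1)=9; μ^(2)=5/2; μ^(3)=1/3; μ^(4)=-4

((0, 2, 0, 0); (0, 1, 1, 0); (0, 1, 1, 1); (4, 0, 0, 2))


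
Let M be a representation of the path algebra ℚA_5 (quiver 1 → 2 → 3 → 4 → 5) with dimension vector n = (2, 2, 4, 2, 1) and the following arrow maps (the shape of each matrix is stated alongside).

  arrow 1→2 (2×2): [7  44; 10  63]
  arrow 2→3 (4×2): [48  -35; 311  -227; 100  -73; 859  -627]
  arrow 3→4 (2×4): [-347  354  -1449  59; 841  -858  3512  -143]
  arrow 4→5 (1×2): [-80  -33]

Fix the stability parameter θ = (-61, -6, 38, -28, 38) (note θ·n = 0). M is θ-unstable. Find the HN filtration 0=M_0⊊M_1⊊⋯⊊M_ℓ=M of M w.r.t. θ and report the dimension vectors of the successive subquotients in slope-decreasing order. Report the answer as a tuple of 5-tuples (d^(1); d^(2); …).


Barcode: M ≅ I[1,4], I[1,5], I[3,3]^2. HN layers by μ_θ (4 steps, strictly decreasing):
  μ^(1)=38; μ^(2)=5; μ^(3)=-6; μ^(4)=-61

((0, 0, 2, 0, 1); (0, 0, 2, 2, 0); (0, 2, 0, 0, 0); (2, 0, 0, 0, 0))


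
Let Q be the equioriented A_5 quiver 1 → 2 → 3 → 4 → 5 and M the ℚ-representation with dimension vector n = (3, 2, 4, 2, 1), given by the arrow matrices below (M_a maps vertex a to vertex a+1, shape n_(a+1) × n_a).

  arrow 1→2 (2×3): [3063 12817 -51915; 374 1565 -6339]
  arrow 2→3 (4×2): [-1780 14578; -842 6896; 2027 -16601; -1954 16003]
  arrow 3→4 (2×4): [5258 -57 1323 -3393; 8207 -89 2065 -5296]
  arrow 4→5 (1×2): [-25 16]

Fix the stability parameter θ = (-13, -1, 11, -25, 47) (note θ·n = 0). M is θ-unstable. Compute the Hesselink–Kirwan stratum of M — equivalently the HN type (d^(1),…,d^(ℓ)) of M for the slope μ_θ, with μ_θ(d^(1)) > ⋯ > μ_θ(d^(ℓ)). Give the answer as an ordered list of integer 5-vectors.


Interval decomposition of M: I[1,1], I[1,4], I[1,5], I[3,3]^2.
HN type (ℓ=4): μ^(1)=47; μ^(2)=11; μ^(3)=-5; μ^(4)=-13

((0, 0, 0, 0, 1); (0, 0, 2, 0, 0); (0, 2, 2, 2, 0); (3, 0, 0, 0, 0))


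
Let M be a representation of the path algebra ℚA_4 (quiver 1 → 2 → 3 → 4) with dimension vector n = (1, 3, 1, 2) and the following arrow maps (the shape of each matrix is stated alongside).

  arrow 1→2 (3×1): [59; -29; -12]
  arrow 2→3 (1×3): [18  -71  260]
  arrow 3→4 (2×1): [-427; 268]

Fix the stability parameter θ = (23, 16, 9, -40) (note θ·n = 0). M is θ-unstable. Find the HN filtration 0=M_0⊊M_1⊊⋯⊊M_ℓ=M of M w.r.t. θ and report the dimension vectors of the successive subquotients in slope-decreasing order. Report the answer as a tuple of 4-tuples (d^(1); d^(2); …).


Interval decomposition of M: I[1,4], I[2,2]^2, I[4,4].
HN type (ℓ=3): μ^(1)=16; μ^(2)=2; μ^(3)=-40

((0, 2, 0, 0); (1, 1, 1, 1); (0, 0, 0, 1))


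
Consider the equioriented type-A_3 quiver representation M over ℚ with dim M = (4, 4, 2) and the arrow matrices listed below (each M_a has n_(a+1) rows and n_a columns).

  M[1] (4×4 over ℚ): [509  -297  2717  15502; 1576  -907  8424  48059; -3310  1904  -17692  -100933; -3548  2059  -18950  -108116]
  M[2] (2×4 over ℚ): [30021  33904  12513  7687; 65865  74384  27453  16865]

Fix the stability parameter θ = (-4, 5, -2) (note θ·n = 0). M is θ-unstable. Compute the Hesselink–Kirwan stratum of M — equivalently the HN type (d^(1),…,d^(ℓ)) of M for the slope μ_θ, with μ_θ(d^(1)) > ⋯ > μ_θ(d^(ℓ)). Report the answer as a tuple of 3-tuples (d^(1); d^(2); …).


Barcode: M ≅ I[1,1], I[1,2], I[1,3]^2, I[2,2]. HN layers by μ_θ (3 steps, strictly decreasing):
  μ^(1)=5; μ^(2)=3/2; μ^(3)=-4

((0, 2, 0); (0, 2, 2); (4, 0, 0))


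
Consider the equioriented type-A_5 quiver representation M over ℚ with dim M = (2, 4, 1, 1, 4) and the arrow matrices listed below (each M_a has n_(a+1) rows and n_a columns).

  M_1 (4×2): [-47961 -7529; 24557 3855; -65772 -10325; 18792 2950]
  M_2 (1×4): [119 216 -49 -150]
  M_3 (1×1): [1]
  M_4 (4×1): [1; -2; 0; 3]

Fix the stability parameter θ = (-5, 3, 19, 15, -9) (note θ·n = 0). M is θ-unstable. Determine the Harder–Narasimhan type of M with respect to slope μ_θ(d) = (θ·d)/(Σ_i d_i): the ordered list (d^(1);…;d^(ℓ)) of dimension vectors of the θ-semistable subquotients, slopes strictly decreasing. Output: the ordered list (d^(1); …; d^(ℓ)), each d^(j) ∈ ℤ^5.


Via rank(M_{q-1}∘⋯∘M_p): M ≅ I[1,2], I[1,5], I[2,2]^2, I[5,5]^3.
μ_θ-semistable layers: μ^(1)=25/3; μ^(2)=3; μ^(3)=-5; μ^(4)=-9

((0, 0, 1, 1, 1); (0, 4, 0, 0, 0); (2, 0, 0, 0, 0); (0, 0, 0, 0, 3))


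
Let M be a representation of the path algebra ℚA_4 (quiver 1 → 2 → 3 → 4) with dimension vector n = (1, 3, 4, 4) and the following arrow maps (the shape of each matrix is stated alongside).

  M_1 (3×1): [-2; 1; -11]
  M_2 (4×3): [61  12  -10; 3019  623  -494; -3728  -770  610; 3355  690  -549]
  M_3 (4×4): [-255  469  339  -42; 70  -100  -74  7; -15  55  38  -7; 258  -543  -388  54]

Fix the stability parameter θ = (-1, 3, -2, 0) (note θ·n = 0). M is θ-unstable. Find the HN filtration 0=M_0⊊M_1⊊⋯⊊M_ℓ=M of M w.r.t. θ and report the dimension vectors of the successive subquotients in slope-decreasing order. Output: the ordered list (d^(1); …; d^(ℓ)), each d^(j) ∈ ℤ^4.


Interval decomposition of M: I[1,4], I[2,4]^2, I[3,4].
HN type (ℓ=4): μ^(1)=1/3; μ^(2)=0; μ^(3)=-1; μ^(4)=-2

((0, 3, 3, 3); (0, 0, 0, 1); (1, 0, 0, 0); (0, 0, 1, 0))


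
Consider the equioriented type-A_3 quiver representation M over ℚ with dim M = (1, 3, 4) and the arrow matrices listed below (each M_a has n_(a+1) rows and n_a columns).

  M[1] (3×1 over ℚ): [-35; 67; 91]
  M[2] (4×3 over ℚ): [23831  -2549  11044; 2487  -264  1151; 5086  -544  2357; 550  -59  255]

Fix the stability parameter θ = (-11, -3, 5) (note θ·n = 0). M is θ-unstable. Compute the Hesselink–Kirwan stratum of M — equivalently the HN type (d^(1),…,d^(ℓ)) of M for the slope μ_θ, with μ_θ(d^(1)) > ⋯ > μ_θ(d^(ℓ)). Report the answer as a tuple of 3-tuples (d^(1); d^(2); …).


Via rank(M_{q-1}∘⋯∘M_p): M ≅ I[1,3], I[2,3]^2, I[3,3].
μ_θ-semistable layers: μ^(1)=5; μ^(2)=-3; μ^(3)=-11

((0, 0, 4); (0, 3, 0); (1, 0, 0))


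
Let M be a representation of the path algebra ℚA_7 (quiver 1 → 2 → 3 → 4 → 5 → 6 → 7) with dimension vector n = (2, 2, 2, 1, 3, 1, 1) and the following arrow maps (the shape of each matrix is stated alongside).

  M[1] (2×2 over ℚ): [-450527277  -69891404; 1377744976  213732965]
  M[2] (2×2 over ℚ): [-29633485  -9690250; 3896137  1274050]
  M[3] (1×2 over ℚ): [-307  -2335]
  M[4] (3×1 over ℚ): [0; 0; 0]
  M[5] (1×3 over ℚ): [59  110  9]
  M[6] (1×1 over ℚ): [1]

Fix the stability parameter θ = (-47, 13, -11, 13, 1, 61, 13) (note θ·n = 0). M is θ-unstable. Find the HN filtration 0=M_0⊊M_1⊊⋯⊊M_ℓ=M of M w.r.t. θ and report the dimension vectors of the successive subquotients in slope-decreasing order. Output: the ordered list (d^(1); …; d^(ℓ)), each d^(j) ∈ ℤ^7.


Barcode: M ≅ I[1,2], I[1,3], I[3,4], I[5,5]^2, I[5,7]. HN layers by μ_θ (5 steps, strictly decreasing):
  μ^(1)=37; μ^(2)=13; μ^(3)=1; μ^(4)=-11; μ^(5)=-47

((0, 0, 0, 0, 0, 1, 1); (0, 1, 0, 1, 0, 0, 0); (0, 1, 1, 0, 3, 0, 0); (0, 0, 1, 0, 0, 0, 0); (2, 0, 0, 0, 0, 0, 0))


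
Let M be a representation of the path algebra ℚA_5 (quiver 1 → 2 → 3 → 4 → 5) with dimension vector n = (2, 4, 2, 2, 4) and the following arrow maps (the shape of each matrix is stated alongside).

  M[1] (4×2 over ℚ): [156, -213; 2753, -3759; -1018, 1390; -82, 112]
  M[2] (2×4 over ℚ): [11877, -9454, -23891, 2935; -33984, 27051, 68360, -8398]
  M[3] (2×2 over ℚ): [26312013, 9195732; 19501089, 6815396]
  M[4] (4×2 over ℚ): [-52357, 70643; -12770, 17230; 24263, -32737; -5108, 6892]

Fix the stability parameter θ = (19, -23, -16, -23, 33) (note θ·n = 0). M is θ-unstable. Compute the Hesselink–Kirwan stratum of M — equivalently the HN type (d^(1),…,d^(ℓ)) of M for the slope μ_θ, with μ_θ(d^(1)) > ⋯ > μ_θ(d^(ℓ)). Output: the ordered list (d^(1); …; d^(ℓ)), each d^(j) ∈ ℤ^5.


Interval decomposition of M: I[1,3], I[1,5], I[2,2]^2, I[4,4], I[5,5]^3.
HN type (ℓ=4): μ^(1)=33; μ^(2)=-20/3; μ^(3)=-43/4; μ^(4)=-23

((0, 0, 0, 0, 4); (1, 1, 1, 0, 0); (1, 1, 1, 1, 0); (0, 2, 0, 1, 0))


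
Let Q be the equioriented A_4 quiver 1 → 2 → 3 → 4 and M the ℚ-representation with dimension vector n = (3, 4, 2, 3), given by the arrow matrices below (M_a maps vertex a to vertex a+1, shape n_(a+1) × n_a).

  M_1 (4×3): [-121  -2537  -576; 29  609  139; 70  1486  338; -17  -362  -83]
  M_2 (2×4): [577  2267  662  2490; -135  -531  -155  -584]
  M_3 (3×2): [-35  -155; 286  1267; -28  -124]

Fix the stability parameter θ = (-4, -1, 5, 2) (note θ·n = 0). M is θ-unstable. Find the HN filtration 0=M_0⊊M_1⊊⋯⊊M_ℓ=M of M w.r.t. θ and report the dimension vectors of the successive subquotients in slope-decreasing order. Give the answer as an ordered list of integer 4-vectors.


Barcode: M ≅ I[1,2], I[1,4]^2, I[2,2], I[4,4]. HN layers by μ_θ (4 steps, strictly decreasing):
  μ^(1)=7/2; μ^(2)=2; μ^(3)=-1; μ^(4)=-4

((0, 0, 2, 2); (0, 0, 0, 1); (0, 4, 0, 0); (3, 0, 0, 0))


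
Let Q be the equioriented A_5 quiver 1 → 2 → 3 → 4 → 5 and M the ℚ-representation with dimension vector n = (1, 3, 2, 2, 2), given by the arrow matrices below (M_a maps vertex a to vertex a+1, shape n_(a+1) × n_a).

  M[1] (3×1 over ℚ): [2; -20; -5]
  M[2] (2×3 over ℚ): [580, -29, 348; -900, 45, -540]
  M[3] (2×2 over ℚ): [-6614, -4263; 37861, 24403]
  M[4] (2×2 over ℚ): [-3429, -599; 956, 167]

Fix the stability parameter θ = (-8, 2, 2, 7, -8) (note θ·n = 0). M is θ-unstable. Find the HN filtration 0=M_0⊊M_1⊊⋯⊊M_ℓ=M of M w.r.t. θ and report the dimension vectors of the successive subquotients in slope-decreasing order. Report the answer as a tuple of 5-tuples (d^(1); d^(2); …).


Barcode: M ≅ I[1,2], I[2,2], I[2,5], I[3,5]. HN layers by μ_θ (4 steps, strictly decreasing):
  μ^(1)=2; μ^(2)=3/4; μ^(3)=1/3; μ^(4)=-8

((0, 2, 0, 0, 0); (0, 1, 1, 1, 1); (0, 0, 1, 1, 1); (1, 0, 0, 0, 0))


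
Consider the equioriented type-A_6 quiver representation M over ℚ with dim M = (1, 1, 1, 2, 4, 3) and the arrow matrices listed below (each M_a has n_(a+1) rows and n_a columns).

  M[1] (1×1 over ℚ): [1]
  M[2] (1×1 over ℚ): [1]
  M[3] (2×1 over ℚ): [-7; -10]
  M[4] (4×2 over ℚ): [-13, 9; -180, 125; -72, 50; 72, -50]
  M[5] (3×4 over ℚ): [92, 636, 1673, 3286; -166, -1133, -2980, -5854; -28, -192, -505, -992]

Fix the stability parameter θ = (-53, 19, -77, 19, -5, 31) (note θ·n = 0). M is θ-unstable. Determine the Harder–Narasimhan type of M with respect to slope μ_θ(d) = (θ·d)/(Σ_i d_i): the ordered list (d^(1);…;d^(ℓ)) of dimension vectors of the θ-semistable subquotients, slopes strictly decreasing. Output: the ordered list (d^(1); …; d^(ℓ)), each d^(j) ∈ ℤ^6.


Barcode: M ≅ I[1,5], I[4,6], I[5,6]^2. HN layers by μ_θ (5 steps, strictly decreasing):
  μ^(1)=31; μ^(2)=7; μ^(3)=-5; μ^(4)=-29; μ^(5)=-53

((0, 0, 0, 0, 0, 3); (0, 0, 0, 2, 2, 0); (0, 0, 0, 0, 2, 0); (0, 1, 1, 0, 0, 0); (1, 0, 0, 0, 0, 0))


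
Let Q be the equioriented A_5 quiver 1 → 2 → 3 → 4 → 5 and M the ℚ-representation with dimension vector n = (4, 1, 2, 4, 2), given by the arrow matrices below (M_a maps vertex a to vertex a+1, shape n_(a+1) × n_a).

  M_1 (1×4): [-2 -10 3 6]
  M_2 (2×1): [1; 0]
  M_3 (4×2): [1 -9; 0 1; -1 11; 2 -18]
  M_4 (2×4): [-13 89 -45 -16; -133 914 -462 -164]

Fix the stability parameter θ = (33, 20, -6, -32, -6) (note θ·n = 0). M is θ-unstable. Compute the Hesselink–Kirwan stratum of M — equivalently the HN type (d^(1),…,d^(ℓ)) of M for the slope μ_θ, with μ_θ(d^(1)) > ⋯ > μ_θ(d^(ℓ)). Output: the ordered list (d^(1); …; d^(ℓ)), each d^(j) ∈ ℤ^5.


Interval decomposition of M: I[1,1]^3, I[1,5], I[3,5], I[4,4]^2.
HN type (ℓ=5): μ^(1)=33; μ^(2)=9/5; μ^(3)=-6; μ^(4)=-19; μ^(5)=-32

((3, 0, 0, 0, 0); (1, 1, 1, 1, 1); (0, 0, 0, 0, 1); (0, 0, 1, 1, 0); (0, 0, 0, 2, 0))


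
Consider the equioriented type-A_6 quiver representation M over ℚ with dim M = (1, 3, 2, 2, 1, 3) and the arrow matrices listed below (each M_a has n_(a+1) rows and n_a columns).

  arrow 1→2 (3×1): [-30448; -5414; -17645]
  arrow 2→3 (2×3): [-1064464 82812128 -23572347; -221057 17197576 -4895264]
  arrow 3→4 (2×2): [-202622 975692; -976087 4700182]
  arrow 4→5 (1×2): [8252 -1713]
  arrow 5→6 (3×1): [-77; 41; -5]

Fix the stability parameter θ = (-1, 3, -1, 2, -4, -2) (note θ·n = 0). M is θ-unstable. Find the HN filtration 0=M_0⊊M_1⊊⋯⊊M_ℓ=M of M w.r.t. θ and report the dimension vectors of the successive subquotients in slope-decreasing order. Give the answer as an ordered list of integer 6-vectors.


Barcode: M ≅ I[1,6], I[2,2], I[2,3], I[4,4], I[6,6]^2. HN layers by μ_θ (6 steps, strictly decreasing):
  μ^(1)=3; μ^(2)=2; μ^(3)=1; μ^(4)=-2/5; μ^(5)=-1; μ^(6)=-2

((0, 1, 0, 0, 0, 0); (0, 0, 0, 1, 0, 0); (0, 1, 1, 0, 0, 0); (0, 1, 1, 1, 1, 1); (1, 0, 0, 0, 0, 0); (0, 0, 0, 0, 0, 2))


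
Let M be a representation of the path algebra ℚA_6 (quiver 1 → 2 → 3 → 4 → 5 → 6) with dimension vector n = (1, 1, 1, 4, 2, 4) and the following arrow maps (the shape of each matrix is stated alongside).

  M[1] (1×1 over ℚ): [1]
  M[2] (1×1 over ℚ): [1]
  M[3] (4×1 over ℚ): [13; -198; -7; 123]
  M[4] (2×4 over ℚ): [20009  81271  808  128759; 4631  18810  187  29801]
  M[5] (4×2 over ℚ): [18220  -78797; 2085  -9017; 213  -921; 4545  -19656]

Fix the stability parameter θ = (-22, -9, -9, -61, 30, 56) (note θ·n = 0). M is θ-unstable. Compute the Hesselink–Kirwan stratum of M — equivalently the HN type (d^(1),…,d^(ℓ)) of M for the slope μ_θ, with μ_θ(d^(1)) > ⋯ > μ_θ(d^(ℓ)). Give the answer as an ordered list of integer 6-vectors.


Via rank(M_{q-1}∘⋯∘M_p): M ≅ I[1,6], I[4,4]^2, I[4,6], I[6,6]^2.
μ_θ-semistable layers: μ^(1)=56; μ^(2)=30; μ^(3)=-101/4; μ^(4)=-61

((0, 0, 0, 0, 0, 4); (0, 0, 0, 0, 2, 0); (1, 1, 1, 1, 0, 0); (0, 0, 0, 3, 0, 0))


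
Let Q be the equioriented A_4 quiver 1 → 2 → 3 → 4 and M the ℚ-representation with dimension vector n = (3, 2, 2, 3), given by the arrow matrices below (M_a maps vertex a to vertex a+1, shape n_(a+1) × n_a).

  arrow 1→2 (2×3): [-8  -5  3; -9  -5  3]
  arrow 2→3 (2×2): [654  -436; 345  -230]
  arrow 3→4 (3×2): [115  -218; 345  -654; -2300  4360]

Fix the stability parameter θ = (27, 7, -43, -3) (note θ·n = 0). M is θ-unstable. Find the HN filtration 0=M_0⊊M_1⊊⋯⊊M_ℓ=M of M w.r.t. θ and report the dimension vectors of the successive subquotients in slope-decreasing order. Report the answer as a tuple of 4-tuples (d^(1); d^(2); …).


Interval decomposition of M: I[1,1], I[1,2], I[1,3], I[3,4], I[4,4]^2.
HN type (ℓ=4): μ^(1)=27; μ^(2)=17; μ^(3)=-3; μ^(4)=-43

((1, 0, 0, 0); (1, 1, 0, 0); (1, 1, 1, 3); (0, 0, 1, 0))


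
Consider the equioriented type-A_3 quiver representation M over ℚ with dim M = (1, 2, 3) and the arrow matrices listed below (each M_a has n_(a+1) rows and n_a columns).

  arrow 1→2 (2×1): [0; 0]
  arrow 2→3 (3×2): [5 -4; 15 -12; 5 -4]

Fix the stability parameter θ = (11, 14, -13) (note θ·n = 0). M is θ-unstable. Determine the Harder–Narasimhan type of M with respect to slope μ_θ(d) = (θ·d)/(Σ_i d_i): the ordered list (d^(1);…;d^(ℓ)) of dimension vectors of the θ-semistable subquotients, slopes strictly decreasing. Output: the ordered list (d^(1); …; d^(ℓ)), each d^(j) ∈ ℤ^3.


Interval decomposition of M: I[1,1], I[2,2], I[2,3], I[3,3]^2.
HN type (ℓ=4): μ^(1)=14; μ^(2)=11; μ^(3)=1/2; μ^(4)=-13

((0, 1, 0); (1, 0, 0); (0, 1, 1); (0, 0, 2))


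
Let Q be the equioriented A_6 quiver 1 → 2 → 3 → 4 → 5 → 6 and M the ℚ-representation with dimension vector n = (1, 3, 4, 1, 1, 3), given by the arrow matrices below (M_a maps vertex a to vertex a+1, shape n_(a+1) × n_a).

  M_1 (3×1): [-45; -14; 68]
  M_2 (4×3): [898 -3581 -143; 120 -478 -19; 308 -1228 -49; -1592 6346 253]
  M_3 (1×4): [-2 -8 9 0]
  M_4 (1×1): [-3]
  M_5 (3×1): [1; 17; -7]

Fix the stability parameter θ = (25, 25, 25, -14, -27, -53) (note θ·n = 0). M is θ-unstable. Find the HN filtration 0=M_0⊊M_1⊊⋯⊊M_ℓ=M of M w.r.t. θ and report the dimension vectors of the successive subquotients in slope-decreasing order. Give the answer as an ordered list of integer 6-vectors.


Barcode: M ≅ I[1,2], I[2,3], I[2,6], I[3,3]^2, I[6,6]^2. HN layers by μ_θ (3 steps, strictly decreasing):
  μ^(1)=25; μ^(2)=-44/5; μ^(3)=-53

((1, 2, 3, 0, 0, 0); (0, 1, 1, 1, 1, 1); (0, 0, 0, 0, 0, 2))


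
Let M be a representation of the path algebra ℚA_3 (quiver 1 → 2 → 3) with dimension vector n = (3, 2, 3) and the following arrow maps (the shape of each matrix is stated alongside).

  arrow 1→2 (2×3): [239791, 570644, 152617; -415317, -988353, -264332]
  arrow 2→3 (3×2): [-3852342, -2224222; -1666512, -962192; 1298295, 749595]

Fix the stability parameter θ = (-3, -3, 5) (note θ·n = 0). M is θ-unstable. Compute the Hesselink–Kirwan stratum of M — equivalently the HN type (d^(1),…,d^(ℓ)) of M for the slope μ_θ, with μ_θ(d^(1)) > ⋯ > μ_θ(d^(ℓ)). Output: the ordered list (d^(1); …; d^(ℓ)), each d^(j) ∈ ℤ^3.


Barcode: M ≅ I[1,1], I[1,2], I[1,3], I[3,3]^2. HN layers by μ_θ (2 steps, strictly decreasing):
  μ^(1)=5; μ^(2)=-3

((0, 0, 3); (3, 2, 0))


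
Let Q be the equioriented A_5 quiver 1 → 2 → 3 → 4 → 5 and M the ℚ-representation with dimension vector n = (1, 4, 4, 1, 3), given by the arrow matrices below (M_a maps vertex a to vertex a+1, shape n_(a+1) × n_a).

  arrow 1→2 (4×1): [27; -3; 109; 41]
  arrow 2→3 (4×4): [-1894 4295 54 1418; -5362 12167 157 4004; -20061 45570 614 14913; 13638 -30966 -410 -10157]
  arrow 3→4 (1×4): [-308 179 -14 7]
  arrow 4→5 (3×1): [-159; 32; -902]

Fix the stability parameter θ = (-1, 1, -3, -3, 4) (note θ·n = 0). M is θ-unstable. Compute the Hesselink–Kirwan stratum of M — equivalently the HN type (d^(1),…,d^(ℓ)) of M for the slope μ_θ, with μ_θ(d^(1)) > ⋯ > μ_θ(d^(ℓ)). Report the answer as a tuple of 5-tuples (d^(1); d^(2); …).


Via rank(M_{q-1}∘⋯∘M_p): M ≅ I[1,5], I[2,3]^3, I[5,5]^2.
μ_θ-semistable layers: μ^(1)=4; μ^(2)=-1; μ^(3)=-3/2

((0, 0, 0, 0, 3); (0, 3, 3, 0, 0); (1, 1, 1, 1, 0))


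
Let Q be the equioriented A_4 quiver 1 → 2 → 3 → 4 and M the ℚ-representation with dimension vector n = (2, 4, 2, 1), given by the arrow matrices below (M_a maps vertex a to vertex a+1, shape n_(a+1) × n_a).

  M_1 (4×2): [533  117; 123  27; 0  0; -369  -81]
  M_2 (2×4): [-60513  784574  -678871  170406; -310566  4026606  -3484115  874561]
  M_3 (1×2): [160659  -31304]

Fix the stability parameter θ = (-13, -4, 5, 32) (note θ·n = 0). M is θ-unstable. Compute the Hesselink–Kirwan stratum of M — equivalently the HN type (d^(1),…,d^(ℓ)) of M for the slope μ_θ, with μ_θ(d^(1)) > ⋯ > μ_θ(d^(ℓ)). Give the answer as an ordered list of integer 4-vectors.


Via rank(M_{q-1}∘⋯∘M_p): M ≅ I[1,1], I[1,4], I[2,2]^2, I[2,3].
μ_θ-semistable layers: μ^(1)=32; μ^(2)=5; μ^(3)=-4; μ^(4)=-13

((0, 0, 0, 1); (0, 0, 2, 0); (0, 4, 0, 0); (2, 0, 0, 0))
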